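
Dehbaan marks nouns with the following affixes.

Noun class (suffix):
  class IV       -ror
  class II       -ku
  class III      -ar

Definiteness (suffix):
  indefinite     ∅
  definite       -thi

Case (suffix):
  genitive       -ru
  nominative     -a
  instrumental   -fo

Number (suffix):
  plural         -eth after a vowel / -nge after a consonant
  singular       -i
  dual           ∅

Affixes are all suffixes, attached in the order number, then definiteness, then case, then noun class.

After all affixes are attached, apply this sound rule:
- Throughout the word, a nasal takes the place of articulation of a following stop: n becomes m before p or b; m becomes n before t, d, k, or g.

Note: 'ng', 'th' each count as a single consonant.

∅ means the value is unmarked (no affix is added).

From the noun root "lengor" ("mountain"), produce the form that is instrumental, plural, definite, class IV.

lengorngethiforor

Attach number plural -nge (after consonant 'r') → lengornge.
Attach definiteness definite -thi → lengorngethi.
Attach case instrumental -fo → lengorngethifo.
Attach noun class class IV -ror → lengorngethiforor.
Nasal assimilation: no change.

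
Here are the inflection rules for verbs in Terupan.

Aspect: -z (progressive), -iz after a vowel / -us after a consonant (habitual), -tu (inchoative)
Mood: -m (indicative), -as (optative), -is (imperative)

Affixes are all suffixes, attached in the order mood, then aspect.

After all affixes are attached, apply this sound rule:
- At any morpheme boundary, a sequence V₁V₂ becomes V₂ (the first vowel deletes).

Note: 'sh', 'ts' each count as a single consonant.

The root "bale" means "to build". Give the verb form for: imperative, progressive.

balisz

Attach mood imperative -is → baleis.
Attach aspect progressive -z → baleisz.
Apply vowel deletion: baleisz → balisz.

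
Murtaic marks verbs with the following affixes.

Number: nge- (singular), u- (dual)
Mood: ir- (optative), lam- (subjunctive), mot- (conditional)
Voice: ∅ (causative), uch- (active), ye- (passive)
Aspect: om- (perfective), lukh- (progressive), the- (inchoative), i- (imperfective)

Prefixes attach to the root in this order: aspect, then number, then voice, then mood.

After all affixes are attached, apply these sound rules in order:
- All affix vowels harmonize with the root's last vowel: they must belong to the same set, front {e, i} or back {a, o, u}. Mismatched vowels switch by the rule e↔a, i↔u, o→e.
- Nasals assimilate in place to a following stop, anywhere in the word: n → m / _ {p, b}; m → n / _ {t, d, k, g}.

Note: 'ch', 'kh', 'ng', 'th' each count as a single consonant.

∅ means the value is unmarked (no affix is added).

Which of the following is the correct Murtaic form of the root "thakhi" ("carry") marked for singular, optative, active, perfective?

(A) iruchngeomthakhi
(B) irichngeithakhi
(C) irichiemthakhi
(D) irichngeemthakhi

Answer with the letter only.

D

Attach aspect perfective om- → omthakhi.
Attach number singular nge- → ngeomthakhi.
Attach voice active uch- → uchngeomthakhi.
Attach mood optative ir- → iruchngeomthakhi.
Apply vowel harmony: iruchngeomthakhi → irichngeemthakhi.
Nasal assimilation: no change.
So the correct form is irichngeemthakhi, option (D).
(A) iruchngeomthakhi is wrong: it fails to apply the sound rule(s).
(C) irichiemthakhi is wrong: it uses dual instead of singular for number.
(B) irichngeithakhi is wrong: it uses imperfective instead of perfective for aspect.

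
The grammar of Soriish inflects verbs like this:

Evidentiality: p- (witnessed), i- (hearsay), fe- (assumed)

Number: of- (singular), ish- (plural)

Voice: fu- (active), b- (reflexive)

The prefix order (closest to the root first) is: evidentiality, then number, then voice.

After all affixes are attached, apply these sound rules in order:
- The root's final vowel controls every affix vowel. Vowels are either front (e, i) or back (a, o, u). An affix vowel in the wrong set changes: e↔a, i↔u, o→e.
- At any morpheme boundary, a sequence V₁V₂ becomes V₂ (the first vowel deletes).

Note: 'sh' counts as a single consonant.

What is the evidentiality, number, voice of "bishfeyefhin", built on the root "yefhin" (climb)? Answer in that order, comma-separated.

assumed, plural, reflexive

Segment: b-ish-fe-yefhin.
evidentiality: fe- → assumed.
number: ish- → plural.
voice: b- → reflexive.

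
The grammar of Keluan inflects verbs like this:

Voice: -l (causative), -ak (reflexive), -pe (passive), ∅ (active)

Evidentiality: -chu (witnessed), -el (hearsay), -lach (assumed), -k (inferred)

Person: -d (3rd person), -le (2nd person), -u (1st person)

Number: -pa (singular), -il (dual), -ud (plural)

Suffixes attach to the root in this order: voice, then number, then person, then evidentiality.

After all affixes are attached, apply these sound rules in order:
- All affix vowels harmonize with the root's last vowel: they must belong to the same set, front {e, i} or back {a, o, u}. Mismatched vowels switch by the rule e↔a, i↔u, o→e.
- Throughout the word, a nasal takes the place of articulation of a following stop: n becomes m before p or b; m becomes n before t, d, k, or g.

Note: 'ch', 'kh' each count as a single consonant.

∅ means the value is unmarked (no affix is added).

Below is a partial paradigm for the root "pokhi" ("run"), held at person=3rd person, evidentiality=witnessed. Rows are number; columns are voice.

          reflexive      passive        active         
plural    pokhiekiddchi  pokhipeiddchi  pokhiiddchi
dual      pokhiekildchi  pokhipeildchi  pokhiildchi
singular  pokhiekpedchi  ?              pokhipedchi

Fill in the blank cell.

Attach voice passive -pe → pokhipe.
Attach number singular -pa → pokhipepa.
Attach person 3rd person -d → pokhipepad.
Attach evidentiality witnessed -chu → pokhipepadchu.
Apply vowel harmony: pokhipepadchu → pokhipepedchi.
Nasal assimilation: no change.

pokhipepedchi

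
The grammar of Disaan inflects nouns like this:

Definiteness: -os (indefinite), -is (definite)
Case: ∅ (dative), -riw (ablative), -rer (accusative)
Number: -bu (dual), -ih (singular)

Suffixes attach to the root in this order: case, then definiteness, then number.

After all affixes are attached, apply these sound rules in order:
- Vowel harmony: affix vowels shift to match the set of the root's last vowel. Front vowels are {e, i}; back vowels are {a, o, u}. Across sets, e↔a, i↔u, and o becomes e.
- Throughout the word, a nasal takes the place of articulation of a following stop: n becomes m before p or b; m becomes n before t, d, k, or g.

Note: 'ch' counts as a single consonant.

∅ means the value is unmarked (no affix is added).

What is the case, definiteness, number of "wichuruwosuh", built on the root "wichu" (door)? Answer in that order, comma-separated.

ablative, indefinite, singular

Segment: wichu-riw-os-ih.
case: -riw → ablative.
definiteness: -os → indefinite.
number: -ih → singular.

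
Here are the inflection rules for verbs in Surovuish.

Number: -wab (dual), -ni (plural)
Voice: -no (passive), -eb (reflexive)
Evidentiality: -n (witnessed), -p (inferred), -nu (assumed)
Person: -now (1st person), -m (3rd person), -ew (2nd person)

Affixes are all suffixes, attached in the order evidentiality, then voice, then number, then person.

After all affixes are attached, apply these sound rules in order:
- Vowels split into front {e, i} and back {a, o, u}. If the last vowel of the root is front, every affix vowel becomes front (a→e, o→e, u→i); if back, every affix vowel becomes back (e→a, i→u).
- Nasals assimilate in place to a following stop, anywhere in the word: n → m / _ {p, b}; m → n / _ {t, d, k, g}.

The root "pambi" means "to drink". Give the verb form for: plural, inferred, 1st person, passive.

pambipneninew

Attach evidentiality inferred -p → pambip.
Attach voice passive -no → pambipno.
Attach number plural -ni → pambipnoni.
Attach person 1st person -now → pambipnoninow.
Apply vowel harmony: pambipnoninow → pambipneninew.
Nasal assimilation: no change.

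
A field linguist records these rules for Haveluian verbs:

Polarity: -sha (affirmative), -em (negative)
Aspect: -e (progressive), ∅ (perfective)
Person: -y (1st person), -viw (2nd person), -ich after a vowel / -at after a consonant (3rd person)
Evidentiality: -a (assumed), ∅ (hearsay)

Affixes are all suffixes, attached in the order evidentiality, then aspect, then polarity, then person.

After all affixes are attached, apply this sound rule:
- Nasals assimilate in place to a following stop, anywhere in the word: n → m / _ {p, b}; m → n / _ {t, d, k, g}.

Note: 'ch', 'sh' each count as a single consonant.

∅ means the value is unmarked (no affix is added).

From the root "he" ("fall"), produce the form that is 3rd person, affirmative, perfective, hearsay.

heshaich

evidentiality = hearsay: zero marking, form stays he.
aspect = perfective: zero marking, form stays he.
Attach polarity affirmative -sha → hesha.
Attach person 3rd person -ich (after vowel 'a') → heshaich.
Nasal assimilation: no change.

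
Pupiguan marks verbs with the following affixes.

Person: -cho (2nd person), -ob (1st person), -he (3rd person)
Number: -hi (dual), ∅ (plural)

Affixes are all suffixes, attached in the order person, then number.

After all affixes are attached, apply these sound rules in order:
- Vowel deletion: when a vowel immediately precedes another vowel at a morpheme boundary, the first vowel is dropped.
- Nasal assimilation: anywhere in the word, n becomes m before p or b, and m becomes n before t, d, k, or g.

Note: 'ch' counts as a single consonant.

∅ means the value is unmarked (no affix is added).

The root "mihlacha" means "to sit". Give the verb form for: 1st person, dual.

Attach person 1st person -ob → mihlachaob.
Attach number dual -hi → mihlachaobhi.
Apply vowel deletion: mihlachaobhi → mihlachobhi.
Nasal assimilation: no change.

mihlachobhi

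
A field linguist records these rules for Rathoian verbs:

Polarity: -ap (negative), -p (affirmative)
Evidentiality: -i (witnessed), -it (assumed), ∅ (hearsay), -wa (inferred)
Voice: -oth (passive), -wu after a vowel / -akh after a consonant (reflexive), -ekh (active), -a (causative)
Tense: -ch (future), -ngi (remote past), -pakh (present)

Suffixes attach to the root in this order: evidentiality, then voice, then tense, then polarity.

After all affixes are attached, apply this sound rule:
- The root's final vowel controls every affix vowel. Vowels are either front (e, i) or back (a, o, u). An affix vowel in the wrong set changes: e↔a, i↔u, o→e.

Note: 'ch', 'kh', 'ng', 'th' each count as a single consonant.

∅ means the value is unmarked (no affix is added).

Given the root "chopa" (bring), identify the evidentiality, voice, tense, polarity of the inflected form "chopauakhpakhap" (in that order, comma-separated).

witnessed, active, present, negative

Segment: chopa-i-ekh-pakh-ap.
evidentiality: -i → witnessed.
voice: -ekh → active.
tense: -pakh → present.
polarity: -ap → negative.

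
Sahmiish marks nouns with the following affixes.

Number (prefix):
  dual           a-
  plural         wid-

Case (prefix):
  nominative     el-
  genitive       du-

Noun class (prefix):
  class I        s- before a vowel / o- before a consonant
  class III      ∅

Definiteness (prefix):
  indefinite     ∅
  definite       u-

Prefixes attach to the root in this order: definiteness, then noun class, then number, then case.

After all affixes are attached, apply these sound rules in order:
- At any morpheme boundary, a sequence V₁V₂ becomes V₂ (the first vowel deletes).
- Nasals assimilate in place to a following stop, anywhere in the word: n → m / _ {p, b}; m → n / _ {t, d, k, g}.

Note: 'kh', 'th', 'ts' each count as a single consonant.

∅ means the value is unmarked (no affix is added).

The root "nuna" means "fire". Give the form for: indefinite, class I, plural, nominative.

definiteness = indefinite: zero marking, form stays nuna.
Attach noun class class I o- (before consonant 'n') → onuna.
Attach number plural wid- → widonuna.
Attach case nominative el- → elwidonuna.
Vowel deletion: no change.
Nasal assimilation: no change.

elwidonuna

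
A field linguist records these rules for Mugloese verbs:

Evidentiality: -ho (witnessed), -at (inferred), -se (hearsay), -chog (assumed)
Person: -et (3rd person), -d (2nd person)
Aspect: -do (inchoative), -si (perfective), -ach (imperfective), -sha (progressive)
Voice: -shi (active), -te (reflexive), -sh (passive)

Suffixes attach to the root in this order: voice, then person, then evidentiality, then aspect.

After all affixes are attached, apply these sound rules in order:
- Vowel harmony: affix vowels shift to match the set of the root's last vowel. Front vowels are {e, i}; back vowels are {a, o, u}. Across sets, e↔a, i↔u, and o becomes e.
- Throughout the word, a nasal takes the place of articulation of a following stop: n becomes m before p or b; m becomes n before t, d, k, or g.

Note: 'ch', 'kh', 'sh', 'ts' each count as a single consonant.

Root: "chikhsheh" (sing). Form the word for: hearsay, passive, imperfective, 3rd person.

Attach voice passive -sh → chikhshehsh.
Attach person 3rd person -et → chikhshehshet.
Attach evidentiality hearsay -se → chikhshehshetse.
Attach aspect imperfective -ach → chikhshehshetseach.
Apply vowel harmony: chikhshehshetseach → chikhshehshetseech.
Nasal assimilation: no change.

chikhshehshetseech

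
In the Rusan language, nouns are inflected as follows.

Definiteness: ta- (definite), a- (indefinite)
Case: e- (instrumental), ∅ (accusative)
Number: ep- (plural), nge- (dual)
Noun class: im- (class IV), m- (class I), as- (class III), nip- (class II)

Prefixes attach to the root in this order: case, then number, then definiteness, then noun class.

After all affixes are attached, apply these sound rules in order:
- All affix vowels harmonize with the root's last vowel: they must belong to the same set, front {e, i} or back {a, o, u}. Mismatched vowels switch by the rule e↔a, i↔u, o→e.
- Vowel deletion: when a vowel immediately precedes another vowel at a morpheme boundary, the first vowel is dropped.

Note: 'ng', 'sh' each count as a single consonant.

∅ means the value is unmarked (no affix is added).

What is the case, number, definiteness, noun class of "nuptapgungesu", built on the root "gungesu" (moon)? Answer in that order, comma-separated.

Segment: nip-ta-ep-gungesu.
case: ∅ → accusative.
number: ep- → plural.
definiteness: ta- → definite.
noun class: nip- → class II.

accusative, plural, definite, class II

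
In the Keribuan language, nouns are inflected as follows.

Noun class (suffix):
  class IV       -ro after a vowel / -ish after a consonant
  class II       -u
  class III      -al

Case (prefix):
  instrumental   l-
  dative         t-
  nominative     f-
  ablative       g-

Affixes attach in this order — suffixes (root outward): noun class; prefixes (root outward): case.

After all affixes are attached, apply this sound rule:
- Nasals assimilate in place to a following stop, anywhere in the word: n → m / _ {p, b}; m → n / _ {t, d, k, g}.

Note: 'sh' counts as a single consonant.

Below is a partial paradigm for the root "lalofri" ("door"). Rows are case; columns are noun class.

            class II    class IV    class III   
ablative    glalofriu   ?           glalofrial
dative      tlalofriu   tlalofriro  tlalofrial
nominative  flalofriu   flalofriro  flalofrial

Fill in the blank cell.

Attach case ablative g- → glalofri.
Attach noun class class IV -ro (after vowel 'i') → glalofriro.
Nasal assimilation: no change.

glalofriro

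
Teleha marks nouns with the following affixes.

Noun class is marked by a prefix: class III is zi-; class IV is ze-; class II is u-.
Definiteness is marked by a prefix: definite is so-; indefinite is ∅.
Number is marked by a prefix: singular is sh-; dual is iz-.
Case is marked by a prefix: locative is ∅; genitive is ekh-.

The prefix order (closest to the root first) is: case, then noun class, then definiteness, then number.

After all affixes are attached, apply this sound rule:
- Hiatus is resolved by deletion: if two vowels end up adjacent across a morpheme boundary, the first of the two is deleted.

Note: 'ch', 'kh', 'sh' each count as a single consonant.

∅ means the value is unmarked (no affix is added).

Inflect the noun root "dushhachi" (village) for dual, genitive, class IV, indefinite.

izzekhdushhachi

Attach case genitive ekh- → ekhdushhachi.
Attach noun class class IV ze- → zeekhdushhachi.
definiteness = indefinite: zero marking, form stays zeekhdushhachi.
Attach number dual iz- → izzeekhdushhachi.
Apply vowel deletion: izzeekhdushhachi → izzekhdushhachi.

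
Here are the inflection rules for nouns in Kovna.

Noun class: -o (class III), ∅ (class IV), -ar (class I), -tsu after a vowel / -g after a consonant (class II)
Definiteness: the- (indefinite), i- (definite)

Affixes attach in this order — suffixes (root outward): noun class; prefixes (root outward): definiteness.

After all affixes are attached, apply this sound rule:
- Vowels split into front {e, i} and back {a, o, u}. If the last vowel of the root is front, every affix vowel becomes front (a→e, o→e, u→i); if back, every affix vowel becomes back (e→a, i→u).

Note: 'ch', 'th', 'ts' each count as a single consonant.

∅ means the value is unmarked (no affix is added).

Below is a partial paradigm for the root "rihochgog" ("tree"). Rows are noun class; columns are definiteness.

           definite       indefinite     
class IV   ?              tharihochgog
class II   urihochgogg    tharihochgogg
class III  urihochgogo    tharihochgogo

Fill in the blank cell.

noun class = class IV: zero marking, form stays rihochgog.
Attach definiteness definite i- → irihochgog.
Apply vowel harmony: irihochgog → urihochgog.

urihochgog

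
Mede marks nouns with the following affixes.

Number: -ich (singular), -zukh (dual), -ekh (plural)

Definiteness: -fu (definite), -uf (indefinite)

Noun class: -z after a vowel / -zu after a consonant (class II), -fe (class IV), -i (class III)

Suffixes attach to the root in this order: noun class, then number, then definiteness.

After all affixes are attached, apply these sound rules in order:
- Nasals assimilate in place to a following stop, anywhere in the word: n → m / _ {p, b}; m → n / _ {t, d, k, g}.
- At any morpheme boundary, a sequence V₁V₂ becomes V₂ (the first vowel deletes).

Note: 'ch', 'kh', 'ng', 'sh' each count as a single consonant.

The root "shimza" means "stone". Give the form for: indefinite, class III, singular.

shimzichuf

Attach noun class class III -i → shimzai.
Attach number singular -ich → shimzaiich.
Attach definiteness indefinite -uf → shimzaiichuf.
Nasal assimilation: no change.
Apply vowel deletion: shimzaiichuf → shimzichuf.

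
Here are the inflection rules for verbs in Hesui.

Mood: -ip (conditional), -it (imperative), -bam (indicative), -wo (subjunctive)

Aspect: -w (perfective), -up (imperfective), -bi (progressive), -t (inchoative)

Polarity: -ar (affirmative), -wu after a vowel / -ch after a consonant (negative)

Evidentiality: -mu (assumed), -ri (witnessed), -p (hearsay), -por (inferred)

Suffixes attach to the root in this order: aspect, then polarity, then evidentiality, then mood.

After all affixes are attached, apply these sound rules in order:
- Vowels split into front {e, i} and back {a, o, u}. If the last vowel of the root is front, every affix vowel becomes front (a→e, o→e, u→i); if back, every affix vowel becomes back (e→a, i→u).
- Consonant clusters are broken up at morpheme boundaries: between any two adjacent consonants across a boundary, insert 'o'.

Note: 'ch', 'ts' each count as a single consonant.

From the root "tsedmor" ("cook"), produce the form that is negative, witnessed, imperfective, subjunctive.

tsedmorupochoruwo

Attach aspect imperfective -up → tsedmorup.
Attach polarity negative -ch (after consonant 'p') → tsedmorupch.
Attach evidentiality witnessed -ri → tsedmorupchri.
Attach mood subjunctive -wo → tsedmorupchriwo.
Apply vowel harmony: tsedmorupchriwo → tsedmorupchruwo.
Apply epenthesis: tsedmorupchruwo → tsedmorupochoruwo.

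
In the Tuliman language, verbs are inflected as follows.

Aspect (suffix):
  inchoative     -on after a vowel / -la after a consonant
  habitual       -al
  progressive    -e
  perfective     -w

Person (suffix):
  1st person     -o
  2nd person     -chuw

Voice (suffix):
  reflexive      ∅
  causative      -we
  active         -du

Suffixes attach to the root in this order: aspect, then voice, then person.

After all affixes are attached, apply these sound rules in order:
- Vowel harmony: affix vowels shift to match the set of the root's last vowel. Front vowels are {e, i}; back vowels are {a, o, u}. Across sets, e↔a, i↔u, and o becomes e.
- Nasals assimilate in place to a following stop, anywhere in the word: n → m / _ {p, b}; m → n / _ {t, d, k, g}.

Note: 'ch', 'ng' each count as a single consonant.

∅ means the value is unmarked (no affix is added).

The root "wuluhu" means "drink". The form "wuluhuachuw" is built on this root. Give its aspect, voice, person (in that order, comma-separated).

progressive, reflexive, 2nd person

Segment: wuluhu-e-chuw.
aspect: -e → progressive.
voice: ∅ → reflexive.
person: -chuw → 2nd person.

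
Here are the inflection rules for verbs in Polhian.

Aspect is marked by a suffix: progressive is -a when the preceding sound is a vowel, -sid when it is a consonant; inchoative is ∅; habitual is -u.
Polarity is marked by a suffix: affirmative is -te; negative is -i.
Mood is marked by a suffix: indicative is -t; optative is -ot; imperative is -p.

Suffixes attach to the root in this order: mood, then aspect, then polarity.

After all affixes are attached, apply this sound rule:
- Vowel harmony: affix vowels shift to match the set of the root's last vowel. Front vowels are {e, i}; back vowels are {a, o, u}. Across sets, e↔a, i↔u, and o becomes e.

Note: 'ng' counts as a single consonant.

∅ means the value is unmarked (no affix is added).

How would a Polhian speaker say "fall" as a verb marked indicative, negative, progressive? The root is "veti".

Attach mood indicative -t → vetit.
Attach aspect progressive -sid (after consonant 't') → vetitsid.
Attach polarity negative -i → vetitsidi.
Vowel harmony: no change.

vetitsidi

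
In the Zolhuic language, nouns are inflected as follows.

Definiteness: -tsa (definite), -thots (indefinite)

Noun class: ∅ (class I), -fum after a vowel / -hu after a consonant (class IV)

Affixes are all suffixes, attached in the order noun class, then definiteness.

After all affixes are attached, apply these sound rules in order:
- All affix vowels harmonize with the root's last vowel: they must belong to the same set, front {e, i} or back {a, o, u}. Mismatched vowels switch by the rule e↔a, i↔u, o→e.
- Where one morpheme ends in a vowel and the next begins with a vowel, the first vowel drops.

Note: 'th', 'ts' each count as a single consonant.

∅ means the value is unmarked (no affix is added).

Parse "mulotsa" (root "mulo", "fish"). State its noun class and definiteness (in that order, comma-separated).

Segment: mulo-tsa.
noun class: ∅ → class I.
definiteness: -tsa → definite.

class I, definite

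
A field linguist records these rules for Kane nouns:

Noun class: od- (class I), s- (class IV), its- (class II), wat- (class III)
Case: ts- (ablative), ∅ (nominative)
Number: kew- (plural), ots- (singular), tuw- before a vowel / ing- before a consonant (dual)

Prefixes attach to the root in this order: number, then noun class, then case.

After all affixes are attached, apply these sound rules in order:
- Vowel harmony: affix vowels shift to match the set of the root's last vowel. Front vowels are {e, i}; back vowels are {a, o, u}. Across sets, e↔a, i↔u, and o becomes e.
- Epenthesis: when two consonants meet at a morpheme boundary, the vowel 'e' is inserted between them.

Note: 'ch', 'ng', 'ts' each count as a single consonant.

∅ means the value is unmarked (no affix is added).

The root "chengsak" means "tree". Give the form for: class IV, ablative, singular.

Attach number singular ots- → otschengsak.
Attach noun class class IV s- → sotschengsak.
Attach case ablative ts- → tssotschengsak.
Vowel harmony: no change.
Apply epenthesis: tssotschengsak → tsesotsechengsak.

tsesotsechengsak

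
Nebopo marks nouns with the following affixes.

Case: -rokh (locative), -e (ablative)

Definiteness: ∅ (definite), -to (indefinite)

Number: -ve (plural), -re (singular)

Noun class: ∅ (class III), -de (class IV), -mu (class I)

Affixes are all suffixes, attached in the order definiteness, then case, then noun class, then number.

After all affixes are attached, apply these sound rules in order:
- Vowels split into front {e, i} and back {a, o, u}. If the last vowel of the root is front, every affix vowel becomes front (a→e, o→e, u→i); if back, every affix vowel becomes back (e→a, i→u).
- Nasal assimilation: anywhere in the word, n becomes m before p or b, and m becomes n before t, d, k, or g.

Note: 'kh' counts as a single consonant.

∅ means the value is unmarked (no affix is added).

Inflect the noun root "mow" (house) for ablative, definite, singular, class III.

definiteness = definite: zero marking, form stays mow.
Attach case ablative -e → mowe.
noun class = class III: zero marking, form stays mowe.
Attach number singular -re → mowere.
Apply vowel harmony: mowere → mowara.
Nasal assimilation: no change.

mowara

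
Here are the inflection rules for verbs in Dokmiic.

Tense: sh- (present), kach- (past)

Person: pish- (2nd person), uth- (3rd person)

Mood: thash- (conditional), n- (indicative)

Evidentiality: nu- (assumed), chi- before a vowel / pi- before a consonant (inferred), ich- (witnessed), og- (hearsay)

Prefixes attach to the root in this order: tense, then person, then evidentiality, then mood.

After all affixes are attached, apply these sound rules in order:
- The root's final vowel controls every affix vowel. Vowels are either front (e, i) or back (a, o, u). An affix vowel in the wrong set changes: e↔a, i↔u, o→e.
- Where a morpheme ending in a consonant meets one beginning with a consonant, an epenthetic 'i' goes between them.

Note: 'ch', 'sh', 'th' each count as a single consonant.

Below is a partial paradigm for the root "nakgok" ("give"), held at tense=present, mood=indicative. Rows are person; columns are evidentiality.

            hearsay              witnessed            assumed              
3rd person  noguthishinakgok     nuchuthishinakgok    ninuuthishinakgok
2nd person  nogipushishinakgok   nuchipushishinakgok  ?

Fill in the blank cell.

Attach tense present sh- → shnakgok.
Attach person 2nd person pish- → pishshnakgok.
Attach evidentiality assumed nu- → nupishshnakgok.
Attach mood indicative n- → nnupishshnakgok.
Apply vowel harmony: nnupishshnakgok → nnupushshnakgok.
Apply epenthesis: nnupushshnakgok → ninupushishinakgok.

ninupushishinakgok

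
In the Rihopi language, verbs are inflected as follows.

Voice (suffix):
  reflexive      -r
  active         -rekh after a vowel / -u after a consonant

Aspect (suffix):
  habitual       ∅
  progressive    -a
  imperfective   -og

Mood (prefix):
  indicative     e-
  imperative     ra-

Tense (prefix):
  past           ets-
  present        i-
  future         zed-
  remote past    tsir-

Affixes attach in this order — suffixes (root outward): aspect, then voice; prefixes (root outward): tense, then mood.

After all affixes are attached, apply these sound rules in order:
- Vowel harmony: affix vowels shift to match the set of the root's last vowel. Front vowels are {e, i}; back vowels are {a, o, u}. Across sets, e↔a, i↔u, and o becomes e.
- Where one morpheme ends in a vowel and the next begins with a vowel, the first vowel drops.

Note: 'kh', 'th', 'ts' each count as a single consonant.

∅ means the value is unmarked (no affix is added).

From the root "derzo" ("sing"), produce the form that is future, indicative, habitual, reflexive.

azadderzor

Attach tense future zed- → zedderzo.
aspect = habitual: zero marking, form stays zedderzo.
Attach mood indicative e- → ezedderzo.
Attach voice reflexive -r → ezedderzor.
Apply vowel harmony: ezedderzor → azadderzor.
Vowel deletion: no change.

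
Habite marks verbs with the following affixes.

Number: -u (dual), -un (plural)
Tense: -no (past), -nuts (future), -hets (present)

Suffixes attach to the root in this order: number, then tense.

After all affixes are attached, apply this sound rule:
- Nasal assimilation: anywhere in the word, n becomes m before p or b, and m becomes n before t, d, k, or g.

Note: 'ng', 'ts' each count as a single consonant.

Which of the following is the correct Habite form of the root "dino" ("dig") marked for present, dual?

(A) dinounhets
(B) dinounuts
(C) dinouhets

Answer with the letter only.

Attach number dual -u → dinou.
Attach tense present -hets → dinouhets.
Nasal assimilation: no change.
So the correct form is dinouhets, option (C).
(A) dinounhets is wrong: it uses plural instead of dual for number.
(B) dinounuts is wrong: it uses future instead of present for tense.

C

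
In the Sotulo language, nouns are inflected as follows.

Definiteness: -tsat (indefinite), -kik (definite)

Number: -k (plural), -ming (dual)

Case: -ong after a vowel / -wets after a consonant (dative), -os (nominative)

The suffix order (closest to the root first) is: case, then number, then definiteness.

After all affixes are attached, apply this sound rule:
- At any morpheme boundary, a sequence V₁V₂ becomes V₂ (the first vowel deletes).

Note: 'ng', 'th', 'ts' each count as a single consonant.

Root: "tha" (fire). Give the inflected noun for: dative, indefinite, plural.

Attach case dative -ong (after vowel 'a') → thaong.
Attach number plural -k → thaongk.
Attach definiteness indefinite -tsat → thaongktsat.
Apply vowel deletion: thaongktsat → thongktsat.

thongktsat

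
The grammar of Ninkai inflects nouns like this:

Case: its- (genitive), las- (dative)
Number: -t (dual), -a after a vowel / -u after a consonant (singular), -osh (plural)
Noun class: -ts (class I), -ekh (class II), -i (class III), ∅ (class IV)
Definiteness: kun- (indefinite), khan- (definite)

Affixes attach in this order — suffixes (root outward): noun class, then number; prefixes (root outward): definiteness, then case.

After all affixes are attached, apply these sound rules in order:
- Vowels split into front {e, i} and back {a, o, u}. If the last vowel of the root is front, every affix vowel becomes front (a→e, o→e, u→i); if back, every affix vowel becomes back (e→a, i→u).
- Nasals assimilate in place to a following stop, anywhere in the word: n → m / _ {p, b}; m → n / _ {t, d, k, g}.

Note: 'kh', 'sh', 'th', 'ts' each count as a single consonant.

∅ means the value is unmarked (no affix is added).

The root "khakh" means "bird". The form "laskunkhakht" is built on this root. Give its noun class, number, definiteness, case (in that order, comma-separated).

Segment: las-kun-khakh-t.
noun class: ∅ → class IV.
number: -t → dual.
definiteness: kun- → indefinite.
case: las- → dative.

class IV, dual, indefinite, dative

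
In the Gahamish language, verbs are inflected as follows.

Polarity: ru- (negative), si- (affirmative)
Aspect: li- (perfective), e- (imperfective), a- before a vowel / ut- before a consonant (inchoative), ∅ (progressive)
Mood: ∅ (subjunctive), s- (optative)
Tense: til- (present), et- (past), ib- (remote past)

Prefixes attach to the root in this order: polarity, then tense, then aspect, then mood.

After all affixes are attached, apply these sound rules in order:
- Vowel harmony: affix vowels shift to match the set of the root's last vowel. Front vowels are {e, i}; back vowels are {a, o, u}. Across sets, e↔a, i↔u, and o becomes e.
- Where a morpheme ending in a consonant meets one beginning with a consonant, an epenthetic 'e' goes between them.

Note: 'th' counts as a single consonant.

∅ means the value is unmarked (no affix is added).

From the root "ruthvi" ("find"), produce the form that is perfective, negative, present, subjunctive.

litileriruthvi

Attach polarity negative ru- → ruruthvi.
Attach tense present til- → tilruruthvi.
Attach aspect perfective li- → litilruruthvi.
mood = subjunctive: zero marking, form stays litilruruthvi.
Apply vowel harmony: litilruruthvi → litilriruthvi.
Apply epenthesis: litilriruthvi → litileriruthvi.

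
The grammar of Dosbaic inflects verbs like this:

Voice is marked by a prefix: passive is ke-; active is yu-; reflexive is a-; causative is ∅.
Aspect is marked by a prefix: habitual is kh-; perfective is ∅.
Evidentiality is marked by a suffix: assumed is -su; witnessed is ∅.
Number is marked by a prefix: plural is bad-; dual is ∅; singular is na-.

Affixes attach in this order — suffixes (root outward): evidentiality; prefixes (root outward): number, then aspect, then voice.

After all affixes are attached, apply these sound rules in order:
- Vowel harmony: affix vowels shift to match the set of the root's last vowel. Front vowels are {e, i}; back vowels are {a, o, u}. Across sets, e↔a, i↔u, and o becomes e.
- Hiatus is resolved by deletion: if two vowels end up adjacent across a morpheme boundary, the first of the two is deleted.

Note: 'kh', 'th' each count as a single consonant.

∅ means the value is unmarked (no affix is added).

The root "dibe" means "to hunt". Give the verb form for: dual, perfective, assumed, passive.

number = dual: zero marking, form stays dibe.
aspect = perfective: zero marking, form stays dibe.
Attach evidentiality assumed -su → dibesu.
Attach voice passive ke- → kedibesu.
Apply vowel harmony: kedibesu → kedibesi.
Vowel deletion: no change.

kedibesi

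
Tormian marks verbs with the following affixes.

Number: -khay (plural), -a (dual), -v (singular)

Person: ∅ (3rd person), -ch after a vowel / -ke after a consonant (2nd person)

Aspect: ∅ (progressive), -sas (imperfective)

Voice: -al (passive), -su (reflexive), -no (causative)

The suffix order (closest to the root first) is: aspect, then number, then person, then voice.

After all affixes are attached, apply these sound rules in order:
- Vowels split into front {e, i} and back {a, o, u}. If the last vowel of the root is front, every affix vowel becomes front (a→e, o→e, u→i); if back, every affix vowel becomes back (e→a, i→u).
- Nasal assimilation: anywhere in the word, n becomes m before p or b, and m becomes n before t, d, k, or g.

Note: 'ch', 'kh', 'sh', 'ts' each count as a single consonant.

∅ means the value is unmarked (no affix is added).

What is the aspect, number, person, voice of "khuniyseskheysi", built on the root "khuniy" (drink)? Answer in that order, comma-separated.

Segment: khuniy-sas-khay-su.
aspect: -sas → imperfective.
number: -khay → plural.
person: ∅ → 3rd person.
voice: -su → reflexive.

imperfective, plural, 3rd person, reflexive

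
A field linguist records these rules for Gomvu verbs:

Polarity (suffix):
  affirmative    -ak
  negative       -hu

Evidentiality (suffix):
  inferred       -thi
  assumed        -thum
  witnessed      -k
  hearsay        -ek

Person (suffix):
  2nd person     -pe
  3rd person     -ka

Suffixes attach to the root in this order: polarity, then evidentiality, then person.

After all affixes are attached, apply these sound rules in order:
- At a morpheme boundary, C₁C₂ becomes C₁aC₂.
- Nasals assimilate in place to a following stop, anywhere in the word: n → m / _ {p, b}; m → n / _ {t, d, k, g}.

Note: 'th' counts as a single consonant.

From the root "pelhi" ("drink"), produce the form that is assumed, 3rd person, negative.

pelhihuthumaka

Attach polarity negative -hu → pelhihu.
Attach evidentiality assumed -thum → pelhihuthum.
Attach person 3rd person -ka → pelhihuthumka.
Apply epenthesis: pelhihuthumka → pelhihuthumaka.
Nasal assimilation: no change.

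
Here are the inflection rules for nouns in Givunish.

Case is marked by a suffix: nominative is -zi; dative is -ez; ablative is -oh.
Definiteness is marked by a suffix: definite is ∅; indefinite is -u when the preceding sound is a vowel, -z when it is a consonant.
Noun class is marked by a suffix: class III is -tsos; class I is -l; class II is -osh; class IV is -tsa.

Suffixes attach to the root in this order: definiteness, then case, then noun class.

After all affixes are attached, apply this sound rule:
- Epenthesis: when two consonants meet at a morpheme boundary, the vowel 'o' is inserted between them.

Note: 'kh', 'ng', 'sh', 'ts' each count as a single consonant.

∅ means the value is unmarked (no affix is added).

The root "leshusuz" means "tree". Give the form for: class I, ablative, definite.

definiteness = definite: zero marking, form stays leshusuz.
Attach case ablative -oh → leshusuzoh.
Attach noun class class I -l → leshusuzohl.
Apply epenthesis: leshusuzohl → leshusuzohol.

leshusuzohol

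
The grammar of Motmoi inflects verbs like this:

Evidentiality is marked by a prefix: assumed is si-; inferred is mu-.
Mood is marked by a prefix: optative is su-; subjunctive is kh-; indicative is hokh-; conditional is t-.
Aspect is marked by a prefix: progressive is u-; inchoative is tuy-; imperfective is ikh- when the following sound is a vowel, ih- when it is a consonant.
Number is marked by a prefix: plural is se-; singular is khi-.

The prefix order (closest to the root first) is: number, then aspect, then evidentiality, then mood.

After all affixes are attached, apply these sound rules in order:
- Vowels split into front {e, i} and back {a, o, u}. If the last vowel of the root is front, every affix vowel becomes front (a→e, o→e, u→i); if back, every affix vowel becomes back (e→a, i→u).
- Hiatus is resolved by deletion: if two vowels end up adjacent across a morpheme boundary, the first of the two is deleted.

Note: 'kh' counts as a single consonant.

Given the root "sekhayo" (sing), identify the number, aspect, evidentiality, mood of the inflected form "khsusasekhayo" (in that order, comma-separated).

Segment: kh-si-u-se-sekhayo.
number: se- → plural.
aspect: u- → progressive.
evidentiality: si- → assumed.
mood: kh- → subjunctive.

plural, progressive, assumed, subjunctive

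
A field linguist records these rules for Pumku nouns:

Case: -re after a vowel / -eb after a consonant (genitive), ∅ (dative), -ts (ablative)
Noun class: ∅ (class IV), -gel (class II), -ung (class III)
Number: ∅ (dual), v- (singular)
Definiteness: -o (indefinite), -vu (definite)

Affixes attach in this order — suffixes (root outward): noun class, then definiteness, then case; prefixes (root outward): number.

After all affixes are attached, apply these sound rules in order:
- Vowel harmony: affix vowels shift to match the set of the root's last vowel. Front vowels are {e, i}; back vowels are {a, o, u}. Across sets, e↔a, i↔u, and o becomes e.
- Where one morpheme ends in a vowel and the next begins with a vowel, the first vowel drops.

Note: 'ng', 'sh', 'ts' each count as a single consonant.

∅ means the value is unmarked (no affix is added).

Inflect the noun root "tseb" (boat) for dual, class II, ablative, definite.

Attach noun class class II -gel → tsebgel.
Attach definiteness definite -vu → tsebgelvu.
Attach case ablative -ts → tsebgelvuts.
number = dual: zero marking, form stays tsebgelvuts.
Apply vowel harmony: tsebgelvuts → tsebgelvits.
Vowel deletion: no change.

tsebgelvits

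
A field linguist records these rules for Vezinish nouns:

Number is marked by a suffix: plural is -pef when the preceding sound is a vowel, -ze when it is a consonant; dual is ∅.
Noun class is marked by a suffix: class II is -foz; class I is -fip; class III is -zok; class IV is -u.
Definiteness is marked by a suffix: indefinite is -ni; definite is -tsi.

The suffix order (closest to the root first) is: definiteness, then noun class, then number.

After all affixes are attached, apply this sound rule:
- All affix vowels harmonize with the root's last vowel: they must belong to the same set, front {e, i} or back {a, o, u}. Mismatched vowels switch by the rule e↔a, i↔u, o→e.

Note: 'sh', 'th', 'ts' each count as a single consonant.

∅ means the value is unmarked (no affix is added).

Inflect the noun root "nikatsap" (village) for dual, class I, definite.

nikatsaptsufup

Attach definiteness definite -tsi → nikatsaptsi.
Attach noun class class I -fip → nikatsaptsifip.
number = dual: zero marking, form stays nikatsaptsifip.
Apply vowel harmony: nikatsaptsifip → nikatsaptsufup.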